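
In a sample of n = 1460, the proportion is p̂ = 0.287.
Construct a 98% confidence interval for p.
(0.259, 0.315)

Proportion CI:
SE = √(p̂(1-p̂)/n) = √(0.287 · 0.713 / 1460) = 0.01184

z* = 2.326
Margin = z* · SE = 2.326 · 0.01184 = 0.0275

CI: 0.287 ± 0.0275 = (0.259, 0.315)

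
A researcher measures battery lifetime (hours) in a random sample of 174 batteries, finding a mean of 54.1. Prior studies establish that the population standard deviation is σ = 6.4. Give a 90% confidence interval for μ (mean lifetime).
(53.30, 54.90)

z-interval (σ known):
z* = 1.645 for 90% confidence

Margin of error = z* · σ/√n = 1.645 · 6.4/√174 = 0.80

CI: (54.1 - 0.80, 54.1 + 0.80) = (53.30, 54.90)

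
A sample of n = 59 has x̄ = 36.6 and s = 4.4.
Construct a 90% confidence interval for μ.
(35.64, 37.56)

t-interval (σ unknown):
df = n - 1 = 58
t* = 1.672 for 90% confidence

Margin of error = t* · s/√n = 1.672 · 4.4/√59 = 0.96

CI: (35.64, 37.56)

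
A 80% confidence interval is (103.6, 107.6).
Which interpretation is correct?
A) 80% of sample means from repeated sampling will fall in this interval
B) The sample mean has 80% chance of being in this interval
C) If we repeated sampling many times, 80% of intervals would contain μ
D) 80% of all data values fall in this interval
C

A) Wrong — coverage applies to intervals containing μ, not to future x̄ values.
B) Wrong — x̄ is observed and sits in the interval by construction.
C) Correct — this is the frequentist long-run coverage interpretation.
D) Wrong — a CI is about the parameter μ, not individual data values.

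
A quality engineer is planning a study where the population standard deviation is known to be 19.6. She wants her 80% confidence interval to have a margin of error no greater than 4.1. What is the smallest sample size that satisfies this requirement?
n ≥ 38

For margin E ≤ 4.1:
n ≥ (z* · σ / E)²
n ≥ (1.282 · 19.6 / 4.1)²
n ≥ 37.56

Minimum n = 38 (rounding up)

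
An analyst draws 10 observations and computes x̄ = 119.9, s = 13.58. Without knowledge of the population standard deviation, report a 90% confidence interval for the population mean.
(112.03, 127.77)

t-interval (σ unknown):
df = n - 1 = 9
t* = 1.833 for 90% confidence

Margin of error = t* · s/√n = 1.833 · 13.58/√10 = 7.87

CI: (112.03, 127.77)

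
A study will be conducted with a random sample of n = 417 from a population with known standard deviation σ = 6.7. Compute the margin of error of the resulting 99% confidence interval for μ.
Margin of error = 0.85

Margin of error = z* · σ/√n
= 2.576 · 6.7/√417
= 2.576 · 6.7/20.4206
= 0.85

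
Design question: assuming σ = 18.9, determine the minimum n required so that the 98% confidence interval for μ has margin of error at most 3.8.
n ≥ 134

For margin E ≤ 3.8:
n ≥ (z* · σ / E)²
n ≥ (2.326 · 18.9 / 3.8)²
n ≥ 133.84

Minimum n = 134 (rounding up)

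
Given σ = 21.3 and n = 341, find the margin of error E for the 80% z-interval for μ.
Margin of error = 1.48

Margin of error = z* · σ/√n
= 1.282 · 21.3/√341
= 1.282 · 21.3/18.4662
= 1.48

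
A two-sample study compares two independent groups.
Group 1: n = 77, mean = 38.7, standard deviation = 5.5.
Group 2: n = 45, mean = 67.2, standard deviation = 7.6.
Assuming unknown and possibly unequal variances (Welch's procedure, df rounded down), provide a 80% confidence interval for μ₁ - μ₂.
(-30.18, -26.82)

Difference: x̄₁ - x̄₂ = -28.50
SE = √(s₁²/n₁ + s₂²/n₂) = √(5.5²/77 + 7.6²/45) = 1.2948
df = 71.19 → 71 (Welch–Satterthwaite, rounded down)
t* = 1.294

CI: -28.50 ± 1.294 · 1.2948 = -28.50 ± 1.68 = (-30.18, -26.82)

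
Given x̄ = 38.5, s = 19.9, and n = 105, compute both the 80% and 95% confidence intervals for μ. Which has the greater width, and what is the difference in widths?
95% CI is wider by 2.69

df = 104
80% CI: t* = 1.290, (35.99, 41.01), width = 2 · t* · s/√n = 5.01
95% CI: t* = 1.983, (34.65, 42.35), width = 2 · t* · s/√n = 7.70

The 95% CI is wider by 7.70 - 5.01 = 2.69.
Higher confidence requires a wider interval.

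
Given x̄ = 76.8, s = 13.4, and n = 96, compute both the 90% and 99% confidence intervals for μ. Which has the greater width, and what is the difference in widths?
99% CI is wider by 2.65

df = 95
90% CI: t* = 1.661, (74.53, 79.07), width = 2 · t* · s/√n = 4.54
99% CI: t* = 2.629, (73.20, 80.40), width = 2 · t* · s/√n = 7.19

The 99% CI is wider by 7.19 - 4.54 = 2.65.
Higher confidence requires a wider interval.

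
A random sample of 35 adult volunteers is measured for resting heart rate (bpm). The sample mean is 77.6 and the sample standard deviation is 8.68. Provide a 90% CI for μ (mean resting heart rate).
(75.12, 80.08)

t-interval (σ unknown):
df = n - 1 = 34
t* = 1.691 for 90% confidence

Margin of error = t* · s/√n = 1.691 · 8.68/√35 = 2.48

CI: (75.12, 80.08)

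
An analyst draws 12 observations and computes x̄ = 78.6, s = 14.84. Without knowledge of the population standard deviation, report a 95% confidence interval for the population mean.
(69.17, 88.03)

t-interval (σ unknown):
df = n - 1 = 11
t* = 2.201 for 95% confidence

Margin of error = t* · s/√n = 2.201 · 14.84/√12 = 9.43

CI: (69.17, 88.03)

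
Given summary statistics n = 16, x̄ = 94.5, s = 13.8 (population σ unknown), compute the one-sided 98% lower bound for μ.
μ ≥ 86.74

Lower bound (one-sided):
t* = 2.249 (one-sided for 98%)
Lower bound = x̄ - t* · s/√n = 94.5 - 2.249 · 13.8/√16 = 86.74

We are 98% confident that μ ≥ 86.74.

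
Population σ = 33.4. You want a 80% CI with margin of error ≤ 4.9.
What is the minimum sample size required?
n ≥ 77

For margin E ≤ 4.9:
n ≥ (z* · σ / E)²
n ≥ (1.282 · 33.4 / 4.9)²
n ≥ 76.36

Minimum n = 77 (rounding up)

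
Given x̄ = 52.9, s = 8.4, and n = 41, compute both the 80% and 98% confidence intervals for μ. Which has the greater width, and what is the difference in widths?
98% CI is wider by 2.94

df = 40
80% CI: t* = 1.303, (51.19, 54.61), width = 2 · t* · s/√n = 3.42
98% CI: t* = 2.423, (49.72, 56.08), width = 2 · t* · s/√n = 6.36

The 98% CI is wider by 6.36 - 3.42 = 2.94.
Higher confidence requires a wider interval.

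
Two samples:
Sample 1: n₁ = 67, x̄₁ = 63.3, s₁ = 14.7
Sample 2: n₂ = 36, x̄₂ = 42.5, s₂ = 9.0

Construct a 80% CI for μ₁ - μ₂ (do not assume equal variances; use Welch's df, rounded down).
(17.78, 23.82)

Difference: x̄₁ - x̄₂ = 20.80
SE = √(s₁²/n₁ + s₂²/n₂) = √(14.7²/67 + 9.0²/36) = 2.3399
df = 99.18 → 99 (Welch–Satterthwaite, rounded down)
t* = 1.290

CI: 20.80 ± 1.290 · 2.3399 = 20.80 ± 3.02 = (17.78, 23.82)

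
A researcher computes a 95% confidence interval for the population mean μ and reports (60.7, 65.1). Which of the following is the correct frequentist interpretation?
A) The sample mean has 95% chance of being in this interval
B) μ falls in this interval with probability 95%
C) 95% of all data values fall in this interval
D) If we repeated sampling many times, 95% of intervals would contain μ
D

A) Wrong — x̄ is observed and sits in the interval by construction.
B) Wrong — μ is fixed; the randomness lives in the interval, not in μ.
C) Wrong — a CI is about the parameter μ, not individual data values.
D) Correct — this is the frequentist long-run coverage interpretation.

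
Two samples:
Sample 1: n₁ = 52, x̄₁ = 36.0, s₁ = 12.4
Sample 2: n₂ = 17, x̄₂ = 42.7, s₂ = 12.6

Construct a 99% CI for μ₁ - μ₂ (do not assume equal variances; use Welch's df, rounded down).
(-16.44, 3.04)

Difference: x̄₁ - x̄₂ = -6.70
SE = √(s₁²/n₁ + s₂²/n₂) = √(12.4²/52 + 12.6²/17) = 3.5065
df = 26.89 → 26 (Welch–Satterthwaite, rounded down)
t* = 2.779

CI: -6.70 ± 2.779 · 3.5065 = -6.70 ± 9.74 = (-16.44, 3.04)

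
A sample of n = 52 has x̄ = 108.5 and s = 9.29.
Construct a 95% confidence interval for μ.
(105.91, 111.09)

t-interval (σ unknown):
df = n - 1 = 51
t* = 2.008 for 95% confidence

Margin of error = t* · s/√n = 2.008 · 9.29/√52 = 2.59

CI: (105.91, 111.09)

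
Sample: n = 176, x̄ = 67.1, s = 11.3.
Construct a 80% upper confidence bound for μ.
μ ≤ 67.82

Upper bound (one-sided):
t* = 0.844 (one-sided for 80%)
Upper bound = x̄ + t* · s/√n = 67.1 + 0.844 · 11.3/√176 = 67.82

We are 80% confident that μ ≤ 67.82.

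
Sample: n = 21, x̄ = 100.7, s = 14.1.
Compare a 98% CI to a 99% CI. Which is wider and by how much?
99% CI is wider by 1.95

df = 20
98% CI: t* = 2.528, (92.92, 108.48), width = 2 · t* · s/√n = 15.56
99% CI: t* = 2.845, (91.95, 109.45), width = 2 · t* · s/√n = 17.51

The 99% CI is wider by 17.51 - 15.56 = 1.95.
Higher confidence requires a wider interval.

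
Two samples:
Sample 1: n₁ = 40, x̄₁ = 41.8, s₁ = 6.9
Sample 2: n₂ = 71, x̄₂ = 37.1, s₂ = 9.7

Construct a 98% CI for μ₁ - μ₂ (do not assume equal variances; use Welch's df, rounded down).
(0.95, 8.45)

Difference: x̄₁ - x̄₂ = 4.70
SE = √(s₁²/n₁ + s₂²/n₂) = √(6.9²/40 + 9.7²/71) = 1.5860
df = 103.03 → 103 (Welch–Satterthwaite, rounded down)
t* = 2.363

CI: 4.70 ± 2.363 · 1.5860 = 4.70 ± 3.75 = (0.95, 8.45)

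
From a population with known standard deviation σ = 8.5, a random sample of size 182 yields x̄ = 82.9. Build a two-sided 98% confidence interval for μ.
(81.43, 84.37)

z-interval (σ known):
z* = 2.326 for 98% confidence

Margin of error = z* · σ/√n = 2.326 · 8.5/√182 = 1.47

CI: (82.9 - 1.47, 82.9 + 1.47) = (81.43, 84.37)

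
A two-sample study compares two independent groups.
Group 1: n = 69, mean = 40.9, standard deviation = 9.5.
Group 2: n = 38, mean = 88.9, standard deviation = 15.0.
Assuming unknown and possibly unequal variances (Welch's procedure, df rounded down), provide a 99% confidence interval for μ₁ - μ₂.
(-55.18, -40.82)

Difference: x̄₁ - x̄₂ = -48.00
SE = √(s₁²/n₁ + s₂²/n₂) = √(9.5²/69 + 15.0²/38) = 2.6887
df = 53.73 → 53 (Welch–Satterthwaite, rounded down)
t* = 2.672

CI: -48.00 ± 2.672 · 2.6887 = -48.00 ± 7.18 = (-55.18, -40.82)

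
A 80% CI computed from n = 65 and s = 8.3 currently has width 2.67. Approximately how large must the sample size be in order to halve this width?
n ≈ 260

CI width ∝ 1/√n
To reduce width by factor 2, need √n to grow by 2 → need 2² = 4 times as many samples.

Current: n = 65, width = 2.67
New: n = 260, width ≈ 1.32

Width reduced by factor of 2.67/1.32 = 2.02.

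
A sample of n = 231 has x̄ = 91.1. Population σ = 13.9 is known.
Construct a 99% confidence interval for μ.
(88.74, 93.46)

z-interval (σ known):
z* = 2.576 for 99% confidence

Margin of error = z* · σ/√n = 2.576 · 13.9/√231 = 2.36

CI: (91.1 - 2.36, 91.1 + 2.36) = (88.74, 93.46)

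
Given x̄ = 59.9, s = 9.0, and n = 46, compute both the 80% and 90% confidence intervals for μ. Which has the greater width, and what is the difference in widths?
90% CI is wider by 1.01

df = 45
80% CI: t* = 1.301, (58.17, 61.63), width = 2 · t* · s/√n = 3.45
90% CI: t* = 1.679, (57.67, 62.13), width = 2 · t* · s/√n = 4.46

The 90% CI is wider by 4.46 - 3.45 = 1.01.
Higher confidence requires a wider interval.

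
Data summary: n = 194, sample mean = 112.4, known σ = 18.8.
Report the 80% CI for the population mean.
(110.67, 114.13)

z-interval (σ known):
z* = 1.282 for 80% confidence

Margin of error = z* · σ/√n = 1.282 · 18.8/√194 = 1.73

CI: (112.4 - 1.73, 112.4 + 1.73) = (110.67, 114.13)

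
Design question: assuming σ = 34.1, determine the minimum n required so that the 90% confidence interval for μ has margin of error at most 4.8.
n ≥ 137

For margin E ≤ 4.8:
n ≥ (z* · σ / E)²
n ≥ (1.645 · 34.1 / 4.8)²
n ≥ 136.57

Minimum n = 137 (rounding up)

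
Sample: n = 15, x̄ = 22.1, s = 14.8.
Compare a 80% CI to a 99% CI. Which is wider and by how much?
99% CI is wider by 12.47

df = 14
80% CI: t* = 1.345, (16.96, 27.24), width = 2 · t* · s/√n = 10.28
99% CI: t* = 2.977, (10.72, 33.48), width = 2 · t* · s/√n = 22.75

The 99% CI is wider by 22.75 - 10.28 = 12.47.
Higher confidence requires a wider interval.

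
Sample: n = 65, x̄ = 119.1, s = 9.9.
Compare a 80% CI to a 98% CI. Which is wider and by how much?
98% CI is wider by 2.68

df = 64
80% CI: t* = 1.295, (117.51, 120.69), width = 2 · t* · s/√n = 3.18
98% CI: t* = 2.386, (116.17, 122.03), width = 2 · t* · s/√n = 5.86

The 98% CI is wider by 5.86 - 3.18 = 2.68.
Higher confidence requires a wider interval.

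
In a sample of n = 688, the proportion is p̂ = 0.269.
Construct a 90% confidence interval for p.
(0.241, 0.297)

Proportion CI:
SE = √(p̂(1-p̂)/n) = √(0.269 · 0.731 / 688) = 0.01691

z* = 1.645
Margin = z* · SE = 1.645 · 0.01691 = 0.0278

CI: 0.269 ± 0.0278 = (0.241, 0.297)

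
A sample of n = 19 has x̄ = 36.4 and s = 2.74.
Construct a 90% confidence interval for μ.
(35.31, 37.49)

t-interval (σ unknown):
df = n - 1 = 18
t* = 1.734 for 90% confidence

Margin of error = t* · s/√n = 1.734 · 2.74/√19 = 1.09

CI: (35.31, 37.49)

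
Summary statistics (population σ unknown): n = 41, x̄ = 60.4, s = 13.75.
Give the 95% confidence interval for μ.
(56.06, 64.74)

t-interval (σ unknown):
df = n - 1 = 40
t* = 2.021 for 95% confidence

Margin of error = t* · s/√n = 2.021 · 13.75/√41 = 4.34

CI: (56.06, 64.74)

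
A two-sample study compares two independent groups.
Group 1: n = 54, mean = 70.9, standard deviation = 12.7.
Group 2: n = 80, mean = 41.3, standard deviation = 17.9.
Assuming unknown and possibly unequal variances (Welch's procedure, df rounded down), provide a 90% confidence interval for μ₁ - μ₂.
(25.22, 33.98)

Difference: x̄₁ - x̄₂ = 29.60
SE = √(s₁²/n₁ + s₂²/n₂) = √(12.7²/54 + 17.9²/80) = 2.6442
df = 131.64 → 131 (Welch–Satterthwaite, rounded down)
t* = 1.657

CI: 29.60 ± 1.657 · 2.6442 = 29.60 ± 4.38 = (25.22, 33.98)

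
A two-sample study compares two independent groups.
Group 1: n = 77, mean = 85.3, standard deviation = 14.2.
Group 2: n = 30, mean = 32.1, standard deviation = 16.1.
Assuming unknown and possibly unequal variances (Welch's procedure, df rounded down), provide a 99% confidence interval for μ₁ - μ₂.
(44.19, 62.21)

Difference: x̄₁ - x̄₂ = 53.20
SE = √(s₁²/n₁ + s₂²/n₂) = √(14.2²/77 + 16.1²/30) = 3.3554
df = 47.57 → 47 (Welch–Satterthwaite, rounded down)
t* = 2.685

CI: 53.20 ± 2.685 · 3.3554 = 53.20 ± 9.01 = (44.19, 62.21)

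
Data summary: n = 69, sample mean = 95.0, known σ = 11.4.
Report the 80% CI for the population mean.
(93.24, 96.76)

z-interval (σ known):
z* = 1.282 for 80% confidence

Margin of error = z* · σ/√n = 1.282 · 11.4/√69 = 1.76

CI: (95.0 - 1.76, 95.0 + 1.76) = (93.24, 96.76)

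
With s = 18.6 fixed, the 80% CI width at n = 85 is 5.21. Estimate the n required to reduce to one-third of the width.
n ≈ 765

CI width ∝ 1/√n
To reduce width by factor 3, need √n to grow by 3 → need 3² = 9 times as many samples.

Current: n = 85, width = 5.21
New: n = 765, width ≈ 1.73

Width reduced by factor of 5.21/1.73 = 3.01.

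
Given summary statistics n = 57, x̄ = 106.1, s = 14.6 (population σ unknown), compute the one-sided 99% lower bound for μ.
μ ≥ 101.47

Lower bound (one-sided):
t* = 2.395 (one-sided for 99%)
Lower bound = x̄ - t* · s/√n = 106.1 - 2.395 · 14.6/√57 = 101.47

We are 99% confident that μ ≥ 101.47.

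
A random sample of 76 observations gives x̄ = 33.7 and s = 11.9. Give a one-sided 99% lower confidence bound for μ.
μ ≥ 30.46

Lower bound (one-sided):
t* = 2.377 (one-sided for 99%)
Lower bound = x̄ - t* · s/√n = 33.7 - 2.377 · 11.9/√76 = 30.46

We are 99% confident that μ ≥ 30.46.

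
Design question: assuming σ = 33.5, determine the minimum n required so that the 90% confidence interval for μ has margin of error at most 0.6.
n ≥ 8436

For margin E ≤ 0.6:
n ≥ (z* · σ / E)²
n ≥ (1.645 · 33.5 / 0.6)²
n ≥ 8435.66

Minimum n = 8436 (rounding up)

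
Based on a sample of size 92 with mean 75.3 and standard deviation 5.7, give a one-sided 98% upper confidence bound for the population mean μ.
μ ≤ 76.54

Upper bound (one-sided):
t* = 2.084 (one-sided for 98%)
Upper bound = x̄ + t* · s/√n = 75.3 + 2.084 · 5.7/√92 = 76.54

We are 98% confident that μ ≤ 76.54.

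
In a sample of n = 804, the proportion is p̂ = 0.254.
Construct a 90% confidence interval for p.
(0.229, 0.279)

Proportion CI:
SE = √(p̂(1-p̂)/n) = √(0.254 · 0.746 / 804) = 0.01535

z* = 1.645
Margin = z* · SE = 1.645 · 0.01535 = 0.0253

CI: 0.254 ± 0.0253 = (0.229, 0.279)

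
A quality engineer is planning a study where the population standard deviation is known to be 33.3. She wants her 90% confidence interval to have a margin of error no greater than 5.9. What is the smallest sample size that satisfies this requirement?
n ≥ 87

For margin E ≤ 5.9:
n ≥ (z* · σ / E)²
n ≥ (1.645 · 33.3 / 5.9)²
n ≥ 86.20

Minimum n = 87 (rounding up)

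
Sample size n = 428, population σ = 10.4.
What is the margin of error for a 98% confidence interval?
Margin of error = 1.17

Margin of error = z* · σ/√n
= 2.326 · 10.4/√428
= 2.326 · 10.4/20.6882
= 1.17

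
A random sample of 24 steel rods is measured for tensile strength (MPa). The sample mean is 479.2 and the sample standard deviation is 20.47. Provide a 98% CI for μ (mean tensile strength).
(468.75, 489.65)

t-interval (σ unknown):
df = n - 1 = 23
t* = 2.500 for 98% confidence

Margin of error = t* · s/√n = 2.500 · 20.47/√24 = 10.45

CI: (468.75, 489.65)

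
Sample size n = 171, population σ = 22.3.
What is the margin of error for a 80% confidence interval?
Margin of error = 2.19

Margin of error = z* · σ/√n
= 1.282 · 22.3/√171
= 1.282 · 22.3/13.0767
= 2.19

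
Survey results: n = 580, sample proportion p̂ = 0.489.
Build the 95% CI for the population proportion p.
(0.448, 0.530)

Proportion CI:
SE = √(p̂(1-p̂)/n) = √(0.489 · 0.511 / 580) = 0.02076

z* = 1.960
Margin = z* · SE = 1.960 · 0.02076 = 0.0407

CI: 0.489 ± 0.0407 = (0.448, 0.530)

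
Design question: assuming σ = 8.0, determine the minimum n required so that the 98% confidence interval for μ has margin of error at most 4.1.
n ≥ 21

For margin E ≤ 4.1:
n ≥ (z* · σ / E)²
n ≥ (2.326 · 8.0 / 4.1)²
n ≥ 20.60

Minimum n = 21 (rounding up)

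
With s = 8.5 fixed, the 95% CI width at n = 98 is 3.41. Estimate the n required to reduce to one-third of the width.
n ≈ 882

CI width ∝ 1/√n
To reduce width by factor 3, need √n to grow by 3 → need 3² = 9 times as many samples.

Current: n = 98, width = 3.41
New: n = 882, width ≈ 1.12

Width reduced by factor of 3.41/1.12 = 3.04.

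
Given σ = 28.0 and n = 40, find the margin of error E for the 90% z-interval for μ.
Margin of error = 7.28

Margin of error = z* · σ/√n
= 1.645 · 28.0/√40
= 1.645 · 28.0/6.3246
= 7.28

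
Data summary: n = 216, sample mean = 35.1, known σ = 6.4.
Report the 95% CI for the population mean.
(34.25, 35.95)

z-interval (σ known):
z* = 1.960 for 95% confidence

Margin of error = z* · σ/√n = 1.960 · 6.4/√216 = 0.85

CI: (35.1 - 0.85, 35.1 + 0.85) = (34.25, 35.95)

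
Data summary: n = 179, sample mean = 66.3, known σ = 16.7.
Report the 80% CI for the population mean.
(64.70, 67.90)

z-interval (σ known):
z* = 1.282 for 80% confidence

Margin of error = z* · σ/√n = 1.282 · 16.7/√179 = 1.60

CI: (66.3 - 1.60, 66.3 + 1.60) = (64.70, 67.90)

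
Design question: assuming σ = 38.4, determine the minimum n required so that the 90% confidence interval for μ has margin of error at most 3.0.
n ≥ 444

For margin E ≤ 3.0:
n ≥ (z* · σ / E)²
n ≥ (1.645 · 38.4 / 3.0)²
n ≥ 443.36

Minimum n = 444 (rounding up)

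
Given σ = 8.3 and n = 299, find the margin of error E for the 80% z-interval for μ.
Margin of error = 0.62

Margin of error = z* · σ/√n
= 1.282 · 8.3/√299
= 1.282 · 8.3/17.2916
= 0.62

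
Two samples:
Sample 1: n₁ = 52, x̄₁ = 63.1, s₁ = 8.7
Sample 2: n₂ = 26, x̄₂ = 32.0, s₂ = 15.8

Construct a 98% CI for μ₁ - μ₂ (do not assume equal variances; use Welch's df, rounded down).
(22.96, 39.24)

Difference: x̄₁ - x̄₂ = 31.10
SE = √(s₁²/n₁ + s₂²/n₂) = √(8.7²/52 + 15.8²/26) = 3.3252
df = 32.79 → 32 (Welch–Satterthwaite, rounded down)
t* = 2.449

CI: 31.10 ± 2.449 · 3.3252 = 31.10 ± 8.14 = (22.96, 39.24)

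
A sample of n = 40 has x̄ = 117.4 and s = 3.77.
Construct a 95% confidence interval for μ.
(116.19, 118.61)

t-interval (σ unknown):
df = n - 1 = 39
t* = 2.023 for 95% confidence

Margin of error = t* · s/√n = 2.023 · 3.77/√40 = 1.21

CI: (116.19, 118.61)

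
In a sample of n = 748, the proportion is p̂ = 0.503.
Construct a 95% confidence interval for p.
(0.467, 0.539)

Proportion CI:
SE = √(p̂(1-p̂)/n) = √(0.503 · 0.497 / 748) = 0.01828

z* = 1.960
Margin = z* · SE = 1.960 · 0.01828 = 0.0358

CI: 0.503 ± 0.0358 = (0.467, 0.539)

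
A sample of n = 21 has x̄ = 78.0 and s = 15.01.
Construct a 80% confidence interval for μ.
(73.66, 82.34)

t-interval (σ unknown):
df = n - 1 = 20
t* = 1.325 for 80% confidence

Margin of error = t* · s/√n = 1.325 · 15.01/√21 = 4.34

CI: (73.66, 82.34)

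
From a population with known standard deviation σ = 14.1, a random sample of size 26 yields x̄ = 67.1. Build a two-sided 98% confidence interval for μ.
(60.67, 73.53)

z-interval (σ known):
z* = 2.326 for 98% confidence

Margin of error = z* · σ/√n = 2.326 · 14.1/√26 = 6.43

CI: (67.1 - 6.43, 67.1 + 6.43) = (60.67, 73.53)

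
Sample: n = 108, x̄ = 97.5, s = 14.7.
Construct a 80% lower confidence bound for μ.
μ ≥ 96.30

Lower bound (one-sided):
t* = 0.845 (one-sided for 80%)
Lower bound = x̄ - t* · s/√n = 97.5 - 0.845 · 14.7/√108 = 96.30

We are 80% confident that μ ≥ 96.30.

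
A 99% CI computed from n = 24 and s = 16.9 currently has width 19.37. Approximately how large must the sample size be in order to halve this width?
n ≈ 96

CI width ∝ 1/√n
To reduce width by factor 2, need √n to grow by 2 → need 2² = 4 times as many samples.

Current: n = 24, width = 19.37
New: n = 96, width ≈ 9.07

Width reduced by factor of 19.37/9.07 = 2.14.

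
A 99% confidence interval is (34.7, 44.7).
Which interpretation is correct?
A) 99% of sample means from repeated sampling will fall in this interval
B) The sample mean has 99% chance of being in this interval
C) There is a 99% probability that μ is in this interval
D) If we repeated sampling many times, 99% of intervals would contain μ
D

A) Wrong — coverage applies to intervals containing μ, not to future x̄ values.
B) Wrong — x̄ is observed and sits in the interval by construction.
C) Wrong — μ is fixed; the randomness lives in the interval, not in μ.
D) Correct — this is the frequentist long-run coverage interpretation.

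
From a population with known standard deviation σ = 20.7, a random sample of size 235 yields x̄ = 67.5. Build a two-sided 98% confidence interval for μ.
(64.36, 70.64)

z-interval (σ known):
z* = 2.326 for 98% confidence

Margin of error = z* · σ/√n = 2.326 · 20.7/√235 = 3.14

CI: (67.5 - 3.14, 67.5 + 3.14) = (64.36, 70.64)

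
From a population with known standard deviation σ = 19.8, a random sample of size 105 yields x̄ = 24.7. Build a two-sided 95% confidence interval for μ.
(20.91, 28.49)

z-interval (σ known):
z* = 1.960 for 95% confidence

Margin of error = z* · σ/√n = 1.960 · 19.8/√105 = 3.79

CI: (24.7 - 3.79, 24.7 + 3.79) = (20.91, 28.49)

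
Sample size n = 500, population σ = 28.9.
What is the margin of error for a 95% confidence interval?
Margin of error = 2.53

Margin of error = z* · σ/√n
= 1.960 · 28.9/√500
= 1.960 · 28.9/22.3607
= 2.53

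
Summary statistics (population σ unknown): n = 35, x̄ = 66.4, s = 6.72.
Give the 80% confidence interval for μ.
(64.92, 67.88)

t-interval (σ unknown):
df = n - 1 = 34
t* = 1.307 for 80% confidence

Margin of error = t* · s/√n = 1.307 · 6.72/√35 = 1.48

CI: (64.92, 67.88)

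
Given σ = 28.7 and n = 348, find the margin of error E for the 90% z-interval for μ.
Margin of error = 2.53

Margin of error = z* · σ/√n
= 1.645 · 28.7/√348
= 1.645 · 28.7/18.6548
= 2.53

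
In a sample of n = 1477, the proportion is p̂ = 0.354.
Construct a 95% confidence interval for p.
(0.330, 0.378)

Proportion CI:
SE = √(p̂(1-p̂)/n) = √(0.354 · 0.646 / 1477) = 0.01244

z* = 1.960
Margin = z* · SE = 1.960 · 0.01244 = 0.0244

CI: 0.354 ± 0.0244 = (0.330, 0.378)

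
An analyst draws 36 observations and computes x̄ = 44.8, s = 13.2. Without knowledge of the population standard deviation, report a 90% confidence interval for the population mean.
(41.08, 48.52)

t-interval (σ unknown):
df = n - 1 = 35
t* = 1.690 for 90% confidence

Margin of error = t* · s/√n = 1.690 · 13.2/√36 = 3.72

CI: (41.08, 48.52)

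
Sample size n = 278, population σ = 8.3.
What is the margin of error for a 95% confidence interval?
Margin of error = 0.98

Margin of error = z* · σ/√n
= 1.960 · 8.3/√278
= 1.960 · 8.3/16.6733
= 0.98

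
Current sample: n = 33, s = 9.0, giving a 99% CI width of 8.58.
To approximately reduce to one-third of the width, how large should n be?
n ≈ 297

CI width ∝ 1/√n
To reduce width by factor 3, need √n to grow by 3 → need 3² = 9 times as many samples.

Current: n = 33, width = 8.58
New: n = 297, width ≈ 2.71

Width reduced by factor of 8.58/2.71 = 3.17.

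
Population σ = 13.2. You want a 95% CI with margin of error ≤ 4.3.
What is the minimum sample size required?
n ≥ 37

For margin E ≤ 4.3:
n ≥ (z* · σ / E)²
n ≥ (1.960 · 13.2 / 4.3)²
n ≥ 36.20

Minimum n = 37 (rounding up)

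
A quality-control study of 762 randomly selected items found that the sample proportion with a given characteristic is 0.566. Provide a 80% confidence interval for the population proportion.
(0.543, 0.589)

Proportion CI:
SE = √(p̂(1-p̂)/n) = √(0.566 · 0.434 / 762) = 0.01795

z* = 1.282
Margin = z* · SE = 1.282 · 0.01795 = 0.0230

CI: 0.566 ± 0.0230 = (0.543, 0.589)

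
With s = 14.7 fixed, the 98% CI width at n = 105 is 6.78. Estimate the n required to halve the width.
n ≈ 420

CI width ∝ 1/√n
To reduce width by factor 2, need √n to grow by 2 → need 2² = 4 times as many samples.

Current: n = 105, width = 6.78
New: n = 420, width ≈ 3.35

Width reduced by factor of 6.78/3.35 = 2.02.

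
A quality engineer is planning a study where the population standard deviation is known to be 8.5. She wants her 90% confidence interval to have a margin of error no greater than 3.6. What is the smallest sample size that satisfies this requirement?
n ≥ 16

For margin E ≤ 3.6:
n ≥ (z* · σ / E)²
n ≥ (1.645 · 8.5 / 3.6)²
n ≥ 15.09

Minimum n = 16 (rounding up)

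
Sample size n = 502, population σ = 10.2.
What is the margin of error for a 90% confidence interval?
Margin of error = 0.75

Margin of error = z* · σ/√n
= 1.645 · 10.2/√502
= 1.645 · 10.2/22.4054
= 0.75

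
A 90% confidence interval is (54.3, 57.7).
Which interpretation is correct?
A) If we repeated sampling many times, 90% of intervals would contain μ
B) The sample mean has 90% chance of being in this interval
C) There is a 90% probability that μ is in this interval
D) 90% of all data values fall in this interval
A

A) Correct — this is the frequentist long-run coverage interpretation.
B) Wrong — x̄ is observed and sits in the interval by construction.
C) Wrong — μ is fixed; the randomness lives in the interval, not in μ.
D) Wrong — a CI is about the parameter μ, not individual data values.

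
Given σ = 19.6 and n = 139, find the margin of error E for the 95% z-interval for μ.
Margin of error = 3.26

Margin of error = z* · σ/√n
= 1.960 · 19.6/√139
= 1.960 · 19.6/11.7898
= 3.26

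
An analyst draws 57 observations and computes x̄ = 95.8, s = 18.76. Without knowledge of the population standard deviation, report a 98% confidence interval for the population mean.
(89.85, 101.75)

t-interval (σ unknown):
df = n - 1 = 56
t* = 2.395 for 98% confidence

Margin of error = t* · s/√n = 2.395 · 18.76/√57 = 5.95

CI: (89.85, 101.75)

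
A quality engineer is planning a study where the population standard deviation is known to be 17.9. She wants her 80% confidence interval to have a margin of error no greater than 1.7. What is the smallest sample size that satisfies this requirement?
n ≥ 183

For margin E ≤ 1.7:
n ≥ (z* · σ / E)²
n ≥ (1.282 · 17.9 / 1.7)²
n ≥ 182.22

Minimum n = 183 (rounding up)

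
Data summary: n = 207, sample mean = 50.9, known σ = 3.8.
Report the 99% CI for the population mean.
(50.22, 51.58)

z-interval (σ known):
z* = 2.576 for 99% confidence

Margin of error = z* · σ/√n = 2.576 · 3.8/√207 = 0.68

CI: (50.9 - 0.68, 50.9 + 0.68) = (50.22, 51.58)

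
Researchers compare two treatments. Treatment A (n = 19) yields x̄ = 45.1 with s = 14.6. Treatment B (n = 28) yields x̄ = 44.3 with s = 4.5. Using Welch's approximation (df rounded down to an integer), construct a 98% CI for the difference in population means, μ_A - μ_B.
(-7.94, 9.54)

Difference: x̄₁ - x̄₂ = 0.80
SE = √(s₁²/n₁ + s₂²/n₂) = √(14.6²/19 + 4.5²/28) = 3.4557
df = 20.34 → 20 (Welch–Satterthwaite, rounded down)
t* = 2.528

CI: 0.80 ± 2.528 · 3.4557 = 0.80 ± 8.74 = (-7.94, 9.54)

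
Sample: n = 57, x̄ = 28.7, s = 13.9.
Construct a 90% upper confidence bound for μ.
μ ≤ 31.09

Upper bound (one-sided):
t* = 1.297 (one-sided for 90%)
Upper bound = x̄ + t* · s/√n = 28.7 + 1.297 · 13.9/√57 = 31.09

We are 90% confident that μ ≤ 31.09.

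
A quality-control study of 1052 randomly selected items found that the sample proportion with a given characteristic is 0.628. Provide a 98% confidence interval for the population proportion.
(0.593, 0.663)

Proportion CI:
SE = √(p̂(1-p̂)/n) = √(0.628 · 0.372 / 1052) = 0.01490

z* = 2.326
Margin = z* · SE = 2.326 · 0.01490 = 0.0347

CI: 0.628 ± 0.0347 = (0.593, 0.663)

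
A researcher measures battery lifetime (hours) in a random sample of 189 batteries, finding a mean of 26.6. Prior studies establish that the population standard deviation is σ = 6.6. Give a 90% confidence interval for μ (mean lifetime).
(25.81, 27.39)

z-interval (σ known):
z* = 1.645 for 90% confidence

Margin of error = z* · σ/√n = 1.645 · 6.6/√189 = 0.79

CI: (26.6 - 0.79, 26.6 + 0.79) = (25.81, 27.39)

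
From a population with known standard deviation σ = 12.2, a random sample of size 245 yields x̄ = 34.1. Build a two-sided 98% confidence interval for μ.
(32.29, 35.91)

z-interval (σ known):
z* = 2.326 for 98% confidence

Margin of error = z* · σ/√n = 2.326 · 12.2/√245 = 1.81

CI: (34.1 - 1.81, 34.1 + 1.81) = (32.29, 35.91)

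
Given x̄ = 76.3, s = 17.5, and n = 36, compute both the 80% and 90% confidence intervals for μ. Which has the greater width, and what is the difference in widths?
90% CI is wider by 2.24

df = 35
80% CI: t* = 1.306, (72.49, 80.11), width = 2 · t* · s/√n = 7.62
90% CI: t* = 1.690, (71.37, 81.23), width = 2 · t* · s/√n = 9.86

The 90% CI is wider by 9.86 - 7.62 = 2.24.
Higher confidence requires a wider interval.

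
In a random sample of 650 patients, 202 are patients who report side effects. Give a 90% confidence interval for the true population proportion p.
(0.281, 0.341)

Proportion CI:
p̂ = 202/650 = 0.31077
SE = √(p̂(1-p̂)/n) = √(0.31077 · 0.68923 / 650) = 0.01815

z* = 1.645
Margin = z* · SE = 1.645 · 0.01815 = 0.0299

CI: 0.31077 ± 0.0299 = (0.281, 0.341)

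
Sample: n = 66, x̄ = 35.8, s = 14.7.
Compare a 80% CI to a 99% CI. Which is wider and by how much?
99% CI is wider by 4.91

df = 65
80% CI: t* = 1.295, (33.46, 38.14), width = 2 · t* · s/√n = 4.69
99% CI: t* = 2.654, (31.00, 40.60), width = 2 · t* · s/√n = 9.60

The 99% CI is wider by 9.60 - 4.69 = 4.91.
Higher confidence requires a wider interval.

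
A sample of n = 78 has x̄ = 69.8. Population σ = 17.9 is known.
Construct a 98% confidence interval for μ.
(65.09, 74.51)

z-interval (σ known):
z* = 2.326 for 98% confidence

Margin of error = z* · σ/√n = 2.326 · 17.9/√78 = 4.71

CI: (69.8 - 4.71, 69.8 + 4.71) = (65.09, 74.51)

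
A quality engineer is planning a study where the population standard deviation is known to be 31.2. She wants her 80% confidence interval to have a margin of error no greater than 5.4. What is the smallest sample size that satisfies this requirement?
n ≥ 55

For margin E ≤ 5.4:
n ≥ (z* · σ / E)²
n ≥ (1.282 · 31.2 / 5.4)²
n ≥ 54.87

Minimum n = 55 (rounding up)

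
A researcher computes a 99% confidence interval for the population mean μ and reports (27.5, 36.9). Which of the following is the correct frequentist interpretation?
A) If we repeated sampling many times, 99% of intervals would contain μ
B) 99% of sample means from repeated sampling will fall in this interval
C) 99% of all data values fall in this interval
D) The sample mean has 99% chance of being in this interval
A

A) Correct — this is the frequentist long-run coverage interpretation.
B) Wrong — coverage applies to intervals containing μ, not to future x̄ values.
C) Wrong — a CI is about the parameter μ, not individual data values.
D) Wrong — x̄ is observed and sits in the interval by construction.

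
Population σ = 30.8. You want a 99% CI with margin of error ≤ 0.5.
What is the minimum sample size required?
n ≥ 25180

For margin E ≤ 0.5:
n ≥ (z* · σ / E)²
n ≥ (2.576 · 30.8 / 0.5)²
n ≥ 25179.85

Minimum n = 25180 (rounding up)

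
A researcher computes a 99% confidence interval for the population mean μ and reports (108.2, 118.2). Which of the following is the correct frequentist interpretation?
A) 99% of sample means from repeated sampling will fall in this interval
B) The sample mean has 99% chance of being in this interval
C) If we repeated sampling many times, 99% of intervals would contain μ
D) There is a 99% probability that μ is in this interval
C

A) Wrong — coverage applies to intervals containing μ, not to future x̄ values.
B) Wrong — x̄ is observed and sits in the interval by construction.
C) Correct — this is the frequentist long-run coverage interpretation.
D) Wrong — μ is fixed; the randomness lives in the interval, not in μ.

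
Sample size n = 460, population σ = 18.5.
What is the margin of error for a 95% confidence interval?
Margin of error = 1.69

Margin of error = z* · σ/√n
= 1.960 · 18.5/√460
= 1.960 · 18.5/21.4476
= 1.69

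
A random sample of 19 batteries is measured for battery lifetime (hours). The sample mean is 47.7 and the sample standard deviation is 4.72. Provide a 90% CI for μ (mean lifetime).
(45.82, 49.58)

t-interval (σ unknown):
df = n - 1 = 18
t* = 1.734 for 90% confidence

Margin of error = t* · s/√n = 1.734 · 4.72/√19 = 1.88

CI: (45.82, 49.58)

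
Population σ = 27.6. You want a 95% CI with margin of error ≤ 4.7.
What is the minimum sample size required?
n ≥ 133

For margin E ≤ 4.7:
n ≥ (z* · σ / E)²
n ≥ (1.960 · 27.6 / 4.7)²
n ≥ 132.48

Minimum n = 133 (rounding up)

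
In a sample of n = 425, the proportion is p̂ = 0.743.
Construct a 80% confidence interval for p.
(0.716, 0.770)

Proportion CI:
SE = √(p̂(1-p̂)/n) = √(0.743 · 0.257 / 425) = 0.02120

z* = 1.282
Margin = z* · SE = 1.282 · 0.02120 = 0.0272

CI: 0.743 ± 0.0272 = (0.716, 0.770)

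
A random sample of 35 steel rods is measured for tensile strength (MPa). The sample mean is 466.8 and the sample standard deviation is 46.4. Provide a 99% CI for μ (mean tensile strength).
(445.40, 488.20)

t-interval (σ unknown):
df = n - 1 = 34
t* = 2.728 for 99% confidence

Margin of error = t* · s/√n = 2.728 · 46.4/√35 = 21.40

CI: (445.40, 488.20)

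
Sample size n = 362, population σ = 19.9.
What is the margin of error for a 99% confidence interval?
Margin of error = 2.69

Margin of error = z* · σ/√n
= 2.576 · 19.9/√362
= 2.576 · 19.9/19.0263
= 2.69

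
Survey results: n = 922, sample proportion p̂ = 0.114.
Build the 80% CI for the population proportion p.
(0.101, 0.127)

Proportion CI:
SE = √(p̂(1-p̂)/n) = √(0.114 · 0.886 / 922) = 0.01047

z* = 1.282
Margin = z* · SE = 1.282 · 0.01047 = 0.0134

CI: 0.114 ± 0.0134 = (0.101, 0.127)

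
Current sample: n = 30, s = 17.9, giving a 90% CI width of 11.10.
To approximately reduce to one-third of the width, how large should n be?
n ≈ 270

CI width ∝ 1/√n
To reduce width by factor 3, need √n to grow by 3 → need 3² = 9 times as many samples.

Current: n = 30, width = 11.10
New: n = 270, width ≈ 3.60

Width reduced by factor of 11.10/3.60 = 3.08.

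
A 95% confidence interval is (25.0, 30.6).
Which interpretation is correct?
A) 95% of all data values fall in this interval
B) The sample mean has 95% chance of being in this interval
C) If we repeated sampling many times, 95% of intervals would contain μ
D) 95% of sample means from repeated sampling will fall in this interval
C

A) Wrong — a CI is about the parameter μ, not individual data values.
B) Wrong — x̄ is observed and sits in the interval by construction.
C) Correct — this is the frequentist long-run coverage interpretation.
D) Wrong — coverage applies to intervals containing μ, not to future x̄ values.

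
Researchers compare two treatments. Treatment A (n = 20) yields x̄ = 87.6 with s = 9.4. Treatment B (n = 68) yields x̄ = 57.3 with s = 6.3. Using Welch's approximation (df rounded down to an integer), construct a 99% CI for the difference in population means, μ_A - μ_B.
(24.04, 36.56)

Difference: x̄₁ - x̄₂ = 30.30
SE = √(s₁²/n₁ + s₂²/n₂) = √(9.4²/20 + 6.3²/68) = 2.2364
df = 24.23 → 24 (Welch–Satterthwaite, rounded down)
t* = 2.797

CI: 30.30 ± 2.797 · 2.2364 = 30.30 ± 6.26 = (24.04, 36.56)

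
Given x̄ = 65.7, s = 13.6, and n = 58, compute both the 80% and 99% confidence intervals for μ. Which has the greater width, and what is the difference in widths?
99% CI is wider by 4.89

df = 57
80% CI: t* = 1.297, (63.38, 68.02), width = 2 · t* · s/√n = 4.63
99% CI: t* = 2.665, (60.94, 70.46), width = 2 · t* · s/√n = 9.52

The 99% CI is wider by 9.52 - 4.63 = 4.89.
Higher confidence requires a wider interval.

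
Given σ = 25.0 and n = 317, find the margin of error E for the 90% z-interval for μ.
Margin of error = 2.31

Margin of error = z* · σ/√n
= 1.645 · 25.0/√317
= 1.645 · 25.0/17.8045
= 2.31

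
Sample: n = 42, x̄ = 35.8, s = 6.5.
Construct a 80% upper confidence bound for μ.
μ ≤ 36.65

Upper bound (one-sided):
t* = 0.850 (one-sided for 80%)
Upper bound = x̄ + t* · s/√n = 35.8 + 0.850 · 6.5/√42 = 36.65

We are 80% confident that μ ≤ 36.65.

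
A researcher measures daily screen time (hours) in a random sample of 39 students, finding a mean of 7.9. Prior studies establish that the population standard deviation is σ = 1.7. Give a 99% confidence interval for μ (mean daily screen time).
(7.20, 8.60)

z-interval (σ known):
z* = 2.576 for 99% confidence

Margin of error = z* · σ/√n = 2.576 · 1.7/√39 = 0.70

CI: (7.9 - 0.70, 7.9 + 0.70) = (7.20, 8.60)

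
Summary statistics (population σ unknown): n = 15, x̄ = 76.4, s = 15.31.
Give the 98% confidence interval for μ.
(66.03, 86.77)

t-interval (σ unknown):
df = n - 1 = 14
t* = 2.624 for 98% confidence

Margin of error = t* · s/√n = 2.624 · 15.31/√15 = 10.37

CI: (66.03, 86.77)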